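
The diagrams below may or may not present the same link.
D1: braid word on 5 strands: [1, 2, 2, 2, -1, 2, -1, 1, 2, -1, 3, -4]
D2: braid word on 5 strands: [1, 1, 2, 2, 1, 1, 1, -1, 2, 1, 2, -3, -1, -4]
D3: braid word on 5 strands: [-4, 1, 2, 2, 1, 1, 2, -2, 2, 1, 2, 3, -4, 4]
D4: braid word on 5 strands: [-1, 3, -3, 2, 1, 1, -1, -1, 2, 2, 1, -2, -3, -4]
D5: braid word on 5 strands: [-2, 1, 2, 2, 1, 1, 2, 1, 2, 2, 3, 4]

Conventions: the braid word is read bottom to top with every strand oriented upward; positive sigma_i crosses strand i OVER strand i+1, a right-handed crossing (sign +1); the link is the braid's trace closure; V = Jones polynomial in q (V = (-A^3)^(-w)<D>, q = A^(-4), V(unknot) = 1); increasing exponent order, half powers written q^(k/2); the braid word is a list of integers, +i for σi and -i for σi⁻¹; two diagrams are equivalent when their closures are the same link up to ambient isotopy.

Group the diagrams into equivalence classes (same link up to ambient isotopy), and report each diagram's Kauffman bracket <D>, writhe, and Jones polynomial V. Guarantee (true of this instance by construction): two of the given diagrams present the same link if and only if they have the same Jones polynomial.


equivalence classes: {D1} | {D2, D3, D5} | {D4}
D1 (bracket -A^-16 + A^-12 - A^-8 + A^-4 + A^4; 12 crossings at w = +4): V = q^2 + q^4 - q^5 + q^6 - q^7
V(D2) = q^3 + q^5 - q^8  [14 crossings, <D> = -A^-14 + A^-2 + A^6, w = +6]
V(D3) = q^3 + q^5 - q^8  (w +8, c 14, <D> = -A^-8 + A^4 + A^12)
V(D4) = q + q^3 - q^4  [14 crossings, <D> = -A^-16 + A^-12 + A^-4, w = 0]
D5 (bracket -A^-2 + A^10 + A^18; 12 crossings at w = +10): V = q^3 + q^5 - q^8
key observation: 3 values of V(q) split the 5 diagrams


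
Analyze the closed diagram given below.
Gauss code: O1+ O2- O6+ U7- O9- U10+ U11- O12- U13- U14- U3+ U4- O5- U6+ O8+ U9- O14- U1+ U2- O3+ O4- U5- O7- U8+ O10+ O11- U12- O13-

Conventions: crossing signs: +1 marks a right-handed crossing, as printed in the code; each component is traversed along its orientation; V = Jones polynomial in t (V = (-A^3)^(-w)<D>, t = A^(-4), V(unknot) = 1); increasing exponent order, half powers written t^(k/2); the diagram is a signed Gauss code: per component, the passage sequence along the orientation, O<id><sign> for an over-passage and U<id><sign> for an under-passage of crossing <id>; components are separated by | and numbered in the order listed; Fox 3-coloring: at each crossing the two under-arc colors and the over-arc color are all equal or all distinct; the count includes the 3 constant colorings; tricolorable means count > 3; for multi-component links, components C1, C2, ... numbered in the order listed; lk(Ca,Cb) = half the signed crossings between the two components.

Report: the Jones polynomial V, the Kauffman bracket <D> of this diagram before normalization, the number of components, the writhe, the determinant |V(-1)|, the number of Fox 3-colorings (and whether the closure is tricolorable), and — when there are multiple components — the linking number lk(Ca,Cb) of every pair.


V = t^-7 - 2t^-6 + 2t^-5 - 3t^-4 + 3t^-3 - 2t^-2 + 2t^-1
<D> = 2A^-8 - 2A^-4 + 3 - 3A^4 + 2A^8 - 2A^12 + A^16 (w = -4)
1 component over 14 crossings, w = -4
9 Fox colorings among 3^14, |V(-1)| = 15: tricolorable
why: det 15 = |V(-1)|; divisible by 3, so tricolorable


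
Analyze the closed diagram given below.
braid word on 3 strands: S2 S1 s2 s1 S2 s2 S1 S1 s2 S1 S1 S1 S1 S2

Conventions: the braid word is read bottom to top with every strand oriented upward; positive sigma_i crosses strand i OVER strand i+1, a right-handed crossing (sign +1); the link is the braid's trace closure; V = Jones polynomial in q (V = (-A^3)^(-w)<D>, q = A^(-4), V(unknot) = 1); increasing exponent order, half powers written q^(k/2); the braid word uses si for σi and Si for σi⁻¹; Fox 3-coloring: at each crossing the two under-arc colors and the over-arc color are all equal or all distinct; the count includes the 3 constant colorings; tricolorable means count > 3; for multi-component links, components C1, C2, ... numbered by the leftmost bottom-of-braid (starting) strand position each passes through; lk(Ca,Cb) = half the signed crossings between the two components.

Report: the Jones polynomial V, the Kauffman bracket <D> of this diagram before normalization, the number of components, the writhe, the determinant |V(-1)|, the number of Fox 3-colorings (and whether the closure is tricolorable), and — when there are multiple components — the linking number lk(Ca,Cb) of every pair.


V = q^-10 - 2q^-9 + 3q^-8 - 5q^-7 + 5q^-6 - 5q^-5 + 4q^-4 - 2q^-3 + 2q^-2
<D> = 2A^-10 - 2A^-6 + 4A^-2 - 5A^2 + 5A^6 - 5A^10 + 3A^14 - 2A^18 + A^22 (w = -6)
1 component over 14 crossings, w = -6
3 Fox colorings among 3^14, |V(-1)| = 29: not tricolorable
why: det 29 = |V(-1)|; not divisible by 3, so not tricolorable


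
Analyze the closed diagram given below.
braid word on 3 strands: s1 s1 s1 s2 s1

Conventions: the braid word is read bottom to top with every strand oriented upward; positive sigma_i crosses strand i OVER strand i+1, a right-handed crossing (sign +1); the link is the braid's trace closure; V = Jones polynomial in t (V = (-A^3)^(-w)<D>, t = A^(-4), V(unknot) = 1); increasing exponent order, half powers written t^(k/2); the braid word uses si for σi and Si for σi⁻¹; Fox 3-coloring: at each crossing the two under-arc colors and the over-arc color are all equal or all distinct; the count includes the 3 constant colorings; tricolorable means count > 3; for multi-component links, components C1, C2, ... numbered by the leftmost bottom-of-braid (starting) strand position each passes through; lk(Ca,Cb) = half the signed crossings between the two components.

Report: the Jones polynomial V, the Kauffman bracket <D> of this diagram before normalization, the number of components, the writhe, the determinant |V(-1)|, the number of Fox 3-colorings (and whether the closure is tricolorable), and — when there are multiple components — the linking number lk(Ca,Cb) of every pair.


Jones polynomial: V(t) = -t^(3/2) - t^(7/2) + t^(9/2) - t^(11/2)
<D> = A^-7 - A^-3 + A + A^9; writhe +5
components 2, writhe +5 (5 crossings)
linking number lk(C1,C2) = +2
3-colorings: 3 of 3^5, det 4 — not tricolorable
note: |V(-1)| = 4: so not tricolorable, since 3 does not divide 4


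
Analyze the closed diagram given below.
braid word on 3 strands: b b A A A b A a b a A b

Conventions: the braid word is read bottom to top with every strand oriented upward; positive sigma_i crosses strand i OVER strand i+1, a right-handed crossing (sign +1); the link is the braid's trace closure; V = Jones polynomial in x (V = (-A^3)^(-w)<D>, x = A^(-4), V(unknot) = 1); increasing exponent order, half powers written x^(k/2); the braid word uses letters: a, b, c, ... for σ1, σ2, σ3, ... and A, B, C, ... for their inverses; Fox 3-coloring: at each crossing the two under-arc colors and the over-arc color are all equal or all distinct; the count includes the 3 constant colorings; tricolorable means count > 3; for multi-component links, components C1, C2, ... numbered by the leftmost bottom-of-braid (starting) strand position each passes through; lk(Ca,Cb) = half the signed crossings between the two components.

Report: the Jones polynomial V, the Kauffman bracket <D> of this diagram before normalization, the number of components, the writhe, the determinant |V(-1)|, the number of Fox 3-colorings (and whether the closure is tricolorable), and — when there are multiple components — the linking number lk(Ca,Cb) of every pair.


V = -x^-2 + x^-1 - 1 + 3x - 2x^2 + 3x^3 - 2x^4 + x^5 - x^6
<D> = -A^-18 + A^-14 - 2A^-10 + 3A^-6 - 2A^-2 + 3A^2 - A^6 + A^10 - A^14 (w = +2)
1 component over 12 crossings, w = +2
9 Fox colorings among 3^12, |V(-1)| = 15: tricolorable
why: w = +2 shifts under R1 moves; the (-A^3)^(-2) factor cancels that in V


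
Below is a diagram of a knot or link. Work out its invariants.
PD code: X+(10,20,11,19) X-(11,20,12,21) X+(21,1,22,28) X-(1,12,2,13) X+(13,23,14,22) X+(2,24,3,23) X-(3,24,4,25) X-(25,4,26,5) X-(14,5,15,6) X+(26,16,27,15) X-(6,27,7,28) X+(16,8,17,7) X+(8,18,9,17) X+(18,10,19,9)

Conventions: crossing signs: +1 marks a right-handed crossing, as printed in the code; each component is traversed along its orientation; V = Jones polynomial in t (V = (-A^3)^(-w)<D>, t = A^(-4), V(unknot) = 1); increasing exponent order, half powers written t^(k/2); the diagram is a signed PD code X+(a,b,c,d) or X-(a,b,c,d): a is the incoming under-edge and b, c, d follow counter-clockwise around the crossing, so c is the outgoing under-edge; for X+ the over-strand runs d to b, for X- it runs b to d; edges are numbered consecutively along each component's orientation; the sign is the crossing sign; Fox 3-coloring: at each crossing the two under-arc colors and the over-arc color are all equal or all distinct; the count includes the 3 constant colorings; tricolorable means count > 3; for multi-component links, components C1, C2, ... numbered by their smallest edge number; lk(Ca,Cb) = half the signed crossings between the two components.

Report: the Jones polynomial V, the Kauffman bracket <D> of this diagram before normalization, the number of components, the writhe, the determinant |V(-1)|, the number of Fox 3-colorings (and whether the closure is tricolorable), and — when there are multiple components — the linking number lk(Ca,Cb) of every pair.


V(t) = -t^-2 + 2t^-1 - 3 + 5t - 4t^2 + 5t^3 - 4t^4 + 2t^5 - t^6
bracket: -A^-18 + 2A^-14 - 4A^-10 + 5A^-6 - 4A^-2 + 5A^2 - 3A^6 + 2A^10 - A^14, w = +2
1 component, writhe +2, over 14 crossings
det 27, colorings 9 of 3^14 — tricolorable
observation: the span of V is 8, forcing >= 8 crossings in any diagram


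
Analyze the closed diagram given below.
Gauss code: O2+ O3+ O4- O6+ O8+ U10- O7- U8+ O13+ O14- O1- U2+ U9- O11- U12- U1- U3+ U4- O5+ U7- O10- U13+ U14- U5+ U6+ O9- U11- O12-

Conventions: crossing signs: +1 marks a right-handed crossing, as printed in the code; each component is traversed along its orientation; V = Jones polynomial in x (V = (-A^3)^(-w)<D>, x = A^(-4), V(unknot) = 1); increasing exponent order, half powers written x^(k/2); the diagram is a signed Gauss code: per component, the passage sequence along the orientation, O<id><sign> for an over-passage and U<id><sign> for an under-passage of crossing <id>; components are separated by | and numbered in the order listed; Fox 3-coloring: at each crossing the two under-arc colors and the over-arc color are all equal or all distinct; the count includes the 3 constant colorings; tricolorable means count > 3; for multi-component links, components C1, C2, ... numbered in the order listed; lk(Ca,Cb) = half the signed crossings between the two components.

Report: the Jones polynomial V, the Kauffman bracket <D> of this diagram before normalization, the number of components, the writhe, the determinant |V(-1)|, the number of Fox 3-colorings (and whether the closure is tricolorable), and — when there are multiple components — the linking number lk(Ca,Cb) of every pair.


V(x) = -x^-6 + 2x^-5 - 3x^-4 + 4x^-3 - 3x^-2 + 3x^-1 - 2 + x
bracket: A^-10 - 2A^-6 + 3A^-2 - 3A^2 + 4A^6 - 3A^10 + 2A^14 - A^18, w = -2
1 component, writhe -2, over 14 crossings
det 19, colorings 3 of 3^14 — not tricolorable
observation: V spans 7 powers of x: at least 7 crossings in any diagram


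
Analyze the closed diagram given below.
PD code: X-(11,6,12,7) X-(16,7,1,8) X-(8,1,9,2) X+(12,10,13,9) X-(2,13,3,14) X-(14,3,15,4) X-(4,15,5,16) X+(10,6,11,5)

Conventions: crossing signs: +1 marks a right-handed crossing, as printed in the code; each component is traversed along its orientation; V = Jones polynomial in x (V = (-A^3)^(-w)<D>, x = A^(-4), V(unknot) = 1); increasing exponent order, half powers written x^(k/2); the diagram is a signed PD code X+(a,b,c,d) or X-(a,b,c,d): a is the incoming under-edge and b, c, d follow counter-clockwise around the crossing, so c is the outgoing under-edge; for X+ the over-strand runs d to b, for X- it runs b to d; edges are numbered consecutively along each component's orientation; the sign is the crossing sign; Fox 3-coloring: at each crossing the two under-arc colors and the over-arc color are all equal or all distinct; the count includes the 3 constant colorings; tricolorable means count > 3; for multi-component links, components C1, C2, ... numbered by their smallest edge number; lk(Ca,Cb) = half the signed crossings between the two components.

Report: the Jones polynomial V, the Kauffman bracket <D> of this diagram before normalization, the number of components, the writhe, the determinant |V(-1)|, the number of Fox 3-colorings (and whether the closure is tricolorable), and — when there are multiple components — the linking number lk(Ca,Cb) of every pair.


Jones polynomial: V(x) = -x^-7 + x^-6 - x^-5 + x^-4 + x^-2
<D> = A^-4 + A^4 - A^8 + A^12 - A^16; writhe -4
components 1, writhe -4 (8 crossings)
3-colorings: 3 of 3^8, det 5 — not tricolorable
note: V spans 5 powers of x: at least 5 crossings in any diagram


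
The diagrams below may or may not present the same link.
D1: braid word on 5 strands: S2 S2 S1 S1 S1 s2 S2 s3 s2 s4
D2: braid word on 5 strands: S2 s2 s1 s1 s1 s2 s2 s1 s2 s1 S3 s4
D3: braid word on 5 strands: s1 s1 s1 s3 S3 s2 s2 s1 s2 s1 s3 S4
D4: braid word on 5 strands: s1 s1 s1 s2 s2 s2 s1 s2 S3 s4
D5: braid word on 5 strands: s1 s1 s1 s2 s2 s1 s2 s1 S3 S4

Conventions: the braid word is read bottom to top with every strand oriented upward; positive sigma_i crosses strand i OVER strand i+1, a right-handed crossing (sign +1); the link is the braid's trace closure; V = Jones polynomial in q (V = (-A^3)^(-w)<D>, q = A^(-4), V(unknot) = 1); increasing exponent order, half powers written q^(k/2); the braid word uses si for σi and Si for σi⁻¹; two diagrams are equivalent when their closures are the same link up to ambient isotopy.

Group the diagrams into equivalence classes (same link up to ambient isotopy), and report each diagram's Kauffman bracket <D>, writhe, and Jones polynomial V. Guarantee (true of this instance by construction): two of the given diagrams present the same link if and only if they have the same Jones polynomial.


equivalence classes: {D1} | {D2, D3, D4, D5}
D1 (bracket A^-2 + A^6 - A^10; 10 crossings at w = -2): V = -q^-4 + q^-3 + q^-1
V(D2) = q^3 + q^5 - q^6 + q^7 - q^8 + q^9 - q^10  (w +8, c 12, <D> = -A^-16 + A^-12 - A^-8 + A^-4 - 1 + A^4 + A^12)
V(D3) = q^3 + q^5 - q^6 + q^7 - q^8 + q^9 - q^10  [12 crossings, <D> = -A^-16 + A^-12 - A^-8 + A^-4 - 1 + A^4 + A^12, w = +8]
D4 (bracket -A^-16 + A^-12 - A^-8 + A^-4 - 1 + A^4 + A^12; 10 crossings at w = +8): V = q^3 + q^5 - q^6 + q^7 - q^8 + q^9 - q^10
V(D5) = q^3 + q^5 - q^6 + q^7 - q^8 + q^9 - q^10  [10 crossings, <D> = -A^-22 + A^-18 - A^-14 + A^-10 - A^-6 + A^-2 + A^6, w = +6]
observation: 2 values of V(q) split the 5 diagrams


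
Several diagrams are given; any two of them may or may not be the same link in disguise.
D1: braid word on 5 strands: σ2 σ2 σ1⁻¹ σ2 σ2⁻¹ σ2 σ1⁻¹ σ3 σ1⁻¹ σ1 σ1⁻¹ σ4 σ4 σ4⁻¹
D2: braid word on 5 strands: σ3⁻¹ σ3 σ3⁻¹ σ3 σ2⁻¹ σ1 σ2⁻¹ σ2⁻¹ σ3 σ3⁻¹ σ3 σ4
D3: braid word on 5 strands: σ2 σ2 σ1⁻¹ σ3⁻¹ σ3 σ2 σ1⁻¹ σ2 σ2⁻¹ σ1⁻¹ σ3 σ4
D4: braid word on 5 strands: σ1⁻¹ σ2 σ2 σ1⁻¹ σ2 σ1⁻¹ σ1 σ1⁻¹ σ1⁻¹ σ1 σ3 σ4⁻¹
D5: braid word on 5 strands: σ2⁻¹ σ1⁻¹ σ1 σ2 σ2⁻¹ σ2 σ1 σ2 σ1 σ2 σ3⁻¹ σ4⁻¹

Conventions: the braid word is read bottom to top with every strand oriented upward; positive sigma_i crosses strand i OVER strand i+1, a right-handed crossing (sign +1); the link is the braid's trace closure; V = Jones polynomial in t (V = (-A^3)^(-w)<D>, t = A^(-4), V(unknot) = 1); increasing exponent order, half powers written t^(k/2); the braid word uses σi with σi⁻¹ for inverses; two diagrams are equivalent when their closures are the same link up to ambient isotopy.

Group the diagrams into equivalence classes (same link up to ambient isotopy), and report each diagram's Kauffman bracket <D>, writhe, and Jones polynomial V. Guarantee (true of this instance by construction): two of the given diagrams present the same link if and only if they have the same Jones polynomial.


classes: {D1, D3, D4} | {D2} | {D5}
V(D1) = -t^-3 + 2t^-2 - 2t^-1 + 3 - 2t + 2t^2 - t^3  [14 crossings, <D> = -A^-6 + 2A^-2 - 2A^2 + 3A^6 - 2A^10 + 2A^14 - A^18, w = +2]
V(D2) = -t^-4 + t^-3 + t^-1  (w 0, c 12, <D> = A^4 + A^12 - A^16)
D3 (bracket -A^-6 + 2A^-2 - 2A^2 + 3A^6 - 2A^10 + 2A^14 - A^18; 12 crossings at w = +2): V = -t^-3 + 2t^-2 - 2t^-1 + 3 - 2t + 2t^2 - t^3
V(D4) = -t^-3 + 2t^-2 - 2t^-1 + 3 - 2t + 2t^2 - t^3  (w 0, c 12, <D> = -A^-12 + 2A^-8 - 2A^-4 + 3 - 2A^4 + 2A^8 - A^12)
D5 (bracket -A^-10 + A^-6 + A^2; 12 crossings at w = +2): V = t + t^3 - t^4
note: comparing 5 Jones polynomials yields 3 groups


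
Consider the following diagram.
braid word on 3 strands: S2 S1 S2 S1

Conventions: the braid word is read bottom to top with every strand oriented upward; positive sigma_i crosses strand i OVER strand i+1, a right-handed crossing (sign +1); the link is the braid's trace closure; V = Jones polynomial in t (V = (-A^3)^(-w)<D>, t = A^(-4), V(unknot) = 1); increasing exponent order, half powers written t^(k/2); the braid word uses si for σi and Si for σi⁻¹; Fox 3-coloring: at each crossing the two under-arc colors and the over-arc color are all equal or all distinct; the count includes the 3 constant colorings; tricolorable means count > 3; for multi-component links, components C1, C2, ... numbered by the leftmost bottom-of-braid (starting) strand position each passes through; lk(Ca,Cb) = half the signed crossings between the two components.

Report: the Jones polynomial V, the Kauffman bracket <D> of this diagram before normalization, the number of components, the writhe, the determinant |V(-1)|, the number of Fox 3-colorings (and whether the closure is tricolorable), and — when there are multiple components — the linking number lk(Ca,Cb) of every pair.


V(t) = -t^-4 + t^-3 + t^-1
bracket: A^-8 + 1 - A^4, w = -4
1 component, writhe -4, over 4 crossings
det 3, colorings 9 of 3^4 — tricolorable
observation: w = -4 (over 4 crossings) is diagram-only; (-A^3)^(4) removes it from V


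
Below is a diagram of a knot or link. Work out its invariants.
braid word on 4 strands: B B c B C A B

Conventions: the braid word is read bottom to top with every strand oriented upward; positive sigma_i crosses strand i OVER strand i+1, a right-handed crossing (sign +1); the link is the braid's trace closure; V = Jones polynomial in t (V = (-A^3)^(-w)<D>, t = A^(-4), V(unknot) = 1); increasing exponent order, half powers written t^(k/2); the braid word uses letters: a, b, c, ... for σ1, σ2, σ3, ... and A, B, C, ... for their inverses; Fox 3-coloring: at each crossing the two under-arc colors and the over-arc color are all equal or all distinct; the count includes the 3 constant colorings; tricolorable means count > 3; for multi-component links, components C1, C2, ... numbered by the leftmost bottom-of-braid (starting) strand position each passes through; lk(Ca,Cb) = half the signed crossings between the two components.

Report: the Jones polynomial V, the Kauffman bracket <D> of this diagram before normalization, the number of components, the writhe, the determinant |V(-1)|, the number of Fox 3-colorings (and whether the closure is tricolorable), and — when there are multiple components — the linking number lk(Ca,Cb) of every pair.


V = -t^-4 + t^-3 + t^-1
<D> = -A^-11 - A^-3 + A (w = -5)
1 component over 7 crossings, w = -5
9 Fox colorings among 3^7, |V(-1)| = 3: tricolorable
why: V spans 3 powers of t: at least 3 crossings in any diagram


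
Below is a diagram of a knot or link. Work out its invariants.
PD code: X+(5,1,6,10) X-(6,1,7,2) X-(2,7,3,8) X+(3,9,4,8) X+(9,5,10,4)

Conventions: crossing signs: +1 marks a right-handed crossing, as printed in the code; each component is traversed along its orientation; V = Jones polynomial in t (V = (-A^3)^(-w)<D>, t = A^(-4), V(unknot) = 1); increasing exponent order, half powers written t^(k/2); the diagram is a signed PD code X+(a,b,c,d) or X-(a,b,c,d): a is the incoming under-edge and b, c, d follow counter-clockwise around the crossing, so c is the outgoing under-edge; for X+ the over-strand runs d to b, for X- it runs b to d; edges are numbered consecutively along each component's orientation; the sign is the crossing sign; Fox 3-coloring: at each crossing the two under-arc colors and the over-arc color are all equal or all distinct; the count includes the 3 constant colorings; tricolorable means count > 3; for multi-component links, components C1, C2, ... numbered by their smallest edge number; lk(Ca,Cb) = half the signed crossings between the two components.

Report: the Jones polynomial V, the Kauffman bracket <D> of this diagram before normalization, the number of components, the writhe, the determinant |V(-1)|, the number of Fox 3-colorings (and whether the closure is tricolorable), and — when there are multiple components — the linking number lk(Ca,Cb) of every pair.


V(t) = 1
bracket: -A^3, w = +1
1 component, writhe +1, over 5 crossings
det 1, colorings 3 of 3^5 — not tricolorable
observation: w = +1 (over 5 crossings) is diagram-only; (-A^3)^(-1) removes it from V


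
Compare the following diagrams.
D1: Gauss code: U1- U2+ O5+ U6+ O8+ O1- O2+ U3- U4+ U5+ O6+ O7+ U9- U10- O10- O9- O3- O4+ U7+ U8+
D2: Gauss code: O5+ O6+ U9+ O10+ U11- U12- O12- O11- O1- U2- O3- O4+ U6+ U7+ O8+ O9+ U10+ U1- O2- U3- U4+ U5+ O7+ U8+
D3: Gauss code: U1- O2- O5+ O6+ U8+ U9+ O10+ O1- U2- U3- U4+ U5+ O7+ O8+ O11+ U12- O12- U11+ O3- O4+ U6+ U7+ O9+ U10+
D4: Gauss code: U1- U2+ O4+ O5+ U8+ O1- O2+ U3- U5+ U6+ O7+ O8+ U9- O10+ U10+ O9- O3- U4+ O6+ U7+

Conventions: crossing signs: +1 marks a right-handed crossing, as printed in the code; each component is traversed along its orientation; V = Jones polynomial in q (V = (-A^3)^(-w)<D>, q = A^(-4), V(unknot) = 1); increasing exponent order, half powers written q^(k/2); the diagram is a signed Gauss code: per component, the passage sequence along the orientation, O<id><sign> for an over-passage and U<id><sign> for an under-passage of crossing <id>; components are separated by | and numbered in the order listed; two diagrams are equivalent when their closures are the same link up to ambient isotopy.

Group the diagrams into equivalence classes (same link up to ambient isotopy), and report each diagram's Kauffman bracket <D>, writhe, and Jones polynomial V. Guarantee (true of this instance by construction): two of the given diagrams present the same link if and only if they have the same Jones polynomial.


grouping into links: {D1, D2, D3, D4}
V(D1) = q + q^3 - q^4  (w +2, c 10, <D> = -A^-10 + A^-6 + A^2)
V(D2) = q + q^3 - q^4  [12 crossings, <D> = -A^-10 + A^-6 + A^2, w = +2]
V(D3) = q + q^3 - q^4  [12 crossings, <D> = -A^-4 + 1 + A^8, w = +4]
D4 (bracket -A^-4 + 1 + A^8; 10 crossings at w = +4): V = q + q^3 - q^4
key observation: one V(q) for all 4 diagrams — one class (guaranteed)


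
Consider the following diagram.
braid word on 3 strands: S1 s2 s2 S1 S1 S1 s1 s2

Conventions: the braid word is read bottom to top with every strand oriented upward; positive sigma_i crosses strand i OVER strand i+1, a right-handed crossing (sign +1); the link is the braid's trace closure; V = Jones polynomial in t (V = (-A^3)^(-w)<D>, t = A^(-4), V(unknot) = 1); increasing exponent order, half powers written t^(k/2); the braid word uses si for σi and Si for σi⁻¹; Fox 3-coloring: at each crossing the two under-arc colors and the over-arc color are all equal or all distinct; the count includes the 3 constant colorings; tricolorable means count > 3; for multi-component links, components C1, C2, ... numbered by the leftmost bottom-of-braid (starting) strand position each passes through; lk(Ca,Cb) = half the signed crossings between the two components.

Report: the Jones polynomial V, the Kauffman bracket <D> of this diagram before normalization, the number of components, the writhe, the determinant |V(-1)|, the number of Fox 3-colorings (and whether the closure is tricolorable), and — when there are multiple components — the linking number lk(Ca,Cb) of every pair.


V(t) = -t^-3 + 2t^-2 - 2t^-1 + 3 - 2t + 2t^2 - t^3
bracket: -A^-12 + 2A^-8 - 2A^-4 + 3 - 2A^4 + 2A^8 - A^12, w = 0
1 component, writhe 0, over 8 crossings
det 13, colorings 3 of 3^8 — not tricolorable
observation: w = 0 (over 8 crossings) is diagram-only; (-A^3)^(0) removes it from V


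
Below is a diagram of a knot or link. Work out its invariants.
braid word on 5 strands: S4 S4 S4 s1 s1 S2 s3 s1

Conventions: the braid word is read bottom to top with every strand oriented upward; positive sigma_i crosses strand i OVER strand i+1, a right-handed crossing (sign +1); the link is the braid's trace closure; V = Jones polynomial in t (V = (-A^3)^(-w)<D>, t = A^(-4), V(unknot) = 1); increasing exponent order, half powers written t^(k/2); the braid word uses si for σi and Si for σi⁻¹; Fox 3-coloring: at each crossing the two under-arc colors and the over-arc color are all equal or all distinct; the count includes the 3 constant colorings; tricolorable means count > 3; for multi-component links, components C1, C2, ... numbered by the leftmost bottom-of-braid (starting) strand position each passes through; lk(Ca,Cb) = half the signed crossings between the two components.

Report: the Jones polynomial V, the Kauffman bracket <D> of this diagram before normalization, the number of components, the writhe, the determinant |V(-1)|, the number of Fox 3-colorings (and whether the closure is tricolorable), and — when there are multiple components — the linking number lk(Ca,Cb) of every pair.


Jones polynomial: V(t) = -t^-3 + t^-2 - t^-1 + 3 - t + t^2 - t^3
<D> = -A^-12 + A^-8 - A^-4 + 3 - A^4 + A^8 - A^12; writhe 0
components 1, writhe 0 (8 crossings)
3-colorings: 27 of 3^8, det 9 — tricolorable
note: w = 0 shifts under R1 moves; the (-A^3)^(0) factor cancels that in V


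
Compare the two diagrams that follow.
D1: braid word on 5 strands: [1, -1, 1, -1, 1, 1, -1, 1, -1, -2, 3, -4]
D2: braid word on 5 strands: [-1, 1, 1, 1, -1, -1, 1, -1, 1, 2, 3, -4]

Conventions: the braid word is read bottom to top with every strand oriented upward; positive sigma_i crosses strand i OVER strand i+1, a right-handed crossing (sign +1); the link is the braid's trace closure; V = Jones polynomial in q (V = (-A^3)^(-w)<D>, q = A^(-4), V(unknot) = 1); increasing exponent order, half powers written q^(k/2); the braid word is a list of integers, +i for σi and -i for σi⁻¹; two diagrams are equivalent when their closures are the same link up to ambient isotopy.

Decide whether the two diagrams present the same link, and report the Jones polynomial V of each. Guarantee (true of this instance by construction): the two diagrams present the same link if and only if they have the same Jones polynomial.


equivalent: yes
V(D1) = 1  (w 0, c 12, <D> = 1)
V(D2) = 1  [12 crossings, <D> = A^6, w = +2]
key observation: from 12 to 12 crossings by R-moves: one link, two diagrams


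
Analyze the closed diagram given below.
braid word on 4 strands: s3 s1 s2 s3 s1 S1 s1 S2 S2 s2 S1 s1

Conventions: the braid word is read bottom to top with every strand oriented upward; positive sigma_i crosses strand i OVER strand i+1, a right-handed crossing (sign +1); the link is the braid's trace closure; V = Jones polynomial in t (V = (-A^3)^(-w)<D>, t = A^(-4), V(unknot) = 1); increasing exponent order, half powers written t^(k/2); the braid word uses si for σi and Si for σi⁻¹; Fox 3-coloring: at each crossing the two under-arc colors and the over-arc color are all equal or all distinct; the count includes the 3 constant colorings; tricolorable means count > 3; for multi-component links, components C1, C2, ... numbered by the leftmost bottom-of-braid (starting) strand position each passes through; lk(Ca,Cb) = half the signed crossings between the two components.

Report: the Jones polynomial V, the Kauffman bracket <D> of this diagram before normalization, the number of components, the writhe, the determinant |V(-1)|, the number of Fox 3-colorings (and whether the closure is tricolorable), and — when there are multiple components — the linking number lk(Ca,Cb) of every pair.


V(t) = -t^(1/2) + t^(3/2) - t^(5/2) - t^(9/2)
bracket: -A^-6 - A^2 + A^6 - A^10, w = +4
2 components, writhe +4, over 12 crossings
lk(C1,C2) = +2
det 4, colorings 3 of 3^12 — not tricolorable
observation: w = +4 shifts under R1 moves; the (-A^3)^(-4) factor cancels that in V


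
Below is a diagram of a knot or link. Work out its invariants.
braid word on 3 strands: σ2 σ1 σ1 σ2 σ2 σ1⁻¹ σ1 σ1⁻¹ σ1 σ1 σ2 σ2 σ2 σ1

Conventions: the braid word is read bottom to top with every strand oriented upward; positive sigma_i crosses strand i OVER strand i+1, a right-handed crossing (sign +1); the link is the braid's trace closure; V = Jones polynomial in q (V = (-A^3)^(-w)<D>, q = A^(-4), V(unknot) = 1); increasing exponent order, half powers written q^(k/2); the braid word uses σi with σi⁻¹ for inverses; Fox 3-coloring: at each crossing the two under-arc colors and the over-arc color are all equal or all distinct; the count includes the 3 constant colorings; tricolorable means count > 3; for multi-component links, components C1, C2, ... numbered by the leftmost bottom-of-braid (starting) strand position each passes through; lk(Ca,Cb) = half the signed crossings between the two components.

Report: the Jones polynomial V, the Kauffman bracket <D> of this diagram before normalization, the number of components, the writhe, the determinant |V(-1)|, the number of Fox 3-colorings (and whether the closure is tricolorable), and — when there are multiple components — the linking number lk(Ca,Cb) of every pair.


V(q) = q^4 + q^6 - q^10
bracket: -A^-10 + A^6 + A^14, w = +10
1 component, writhe +10, over 14 crossings
det 1, colorings 3 of 3^14 — not tricolorable
observation: inverse pairs cancel, leaving σ2 σ1 σ1 σ2 σ2 σ1 σ2 σ2 σ2 σ1


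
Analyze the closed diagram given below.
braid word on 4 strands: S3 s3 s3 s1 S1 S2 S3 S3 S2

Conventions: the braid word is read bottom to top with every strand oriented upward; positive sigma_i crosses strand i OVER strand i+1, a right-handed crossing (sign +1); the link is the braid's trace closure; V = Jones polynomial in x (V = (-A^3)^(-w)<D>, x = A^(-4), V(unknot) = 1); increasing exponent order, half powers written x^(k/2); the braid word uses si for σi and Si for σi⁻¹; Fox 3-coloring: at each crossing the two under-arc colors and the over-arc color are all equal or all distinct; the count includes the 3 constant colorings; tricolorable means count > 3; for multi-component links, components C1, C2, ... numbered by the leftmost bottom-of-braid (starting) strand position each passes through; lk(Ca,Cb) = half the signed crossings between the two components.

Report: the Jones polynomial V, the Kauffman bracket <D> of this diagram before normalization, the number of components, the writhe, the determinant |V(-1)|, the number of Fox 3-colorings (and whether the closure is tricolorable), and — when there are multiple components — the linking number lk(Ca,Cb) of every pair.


V(x) = x^-5 + x^-4 + x^-3 + 1
bracket: -A^-9 - A^3 - A^7 - A^11, w = -3
3 components, writhe -3, over 9 crossings
lk(C1,C2) = 0
linking number lk(C1,C3) = 0
lk(C2,C3): -2
det 0, colorings 9 of 3^10 — tricolorable
observation: the span of V is 5, within the link bound 9 + 3 - 1


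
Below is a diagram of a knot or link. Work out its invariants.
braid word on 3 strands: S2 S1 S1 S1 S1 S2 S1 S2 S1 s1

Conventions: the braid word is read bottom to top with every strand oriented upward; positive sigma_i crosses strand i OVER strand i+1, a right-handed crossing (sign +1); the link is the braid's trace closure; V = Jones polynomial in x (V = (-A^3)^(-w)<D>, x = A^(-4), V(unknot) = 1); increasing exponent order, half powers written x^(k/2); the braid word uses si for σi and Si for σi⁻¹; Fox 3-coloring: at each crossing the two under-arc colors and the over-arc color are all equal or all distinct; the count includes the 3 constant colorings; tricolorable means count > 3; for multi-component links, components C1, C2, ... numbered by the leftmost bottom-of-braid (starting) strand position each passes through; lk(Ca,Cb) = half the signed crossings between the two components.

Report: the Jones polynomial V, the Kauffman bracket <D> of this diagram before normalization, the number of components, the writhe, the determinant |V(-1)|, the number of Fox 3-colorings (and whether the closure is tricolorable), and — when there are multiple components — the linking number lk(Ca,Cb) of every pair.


V(x) = -x^-10 + x^-9 - x^-8 + x^-7 - x^-6 + x^-5 + x^-3
bracket: A^-12 + A^-4 - 1 + A^4 - A^8 + A^12 - A^16, w = -8
1 component, writhe -8, over 10 crossings
det 7, colorings 3 of 3^10 — not tricolorable
observation: det 7 = |V(-1)|; not divisible by 3, so not tricolorable


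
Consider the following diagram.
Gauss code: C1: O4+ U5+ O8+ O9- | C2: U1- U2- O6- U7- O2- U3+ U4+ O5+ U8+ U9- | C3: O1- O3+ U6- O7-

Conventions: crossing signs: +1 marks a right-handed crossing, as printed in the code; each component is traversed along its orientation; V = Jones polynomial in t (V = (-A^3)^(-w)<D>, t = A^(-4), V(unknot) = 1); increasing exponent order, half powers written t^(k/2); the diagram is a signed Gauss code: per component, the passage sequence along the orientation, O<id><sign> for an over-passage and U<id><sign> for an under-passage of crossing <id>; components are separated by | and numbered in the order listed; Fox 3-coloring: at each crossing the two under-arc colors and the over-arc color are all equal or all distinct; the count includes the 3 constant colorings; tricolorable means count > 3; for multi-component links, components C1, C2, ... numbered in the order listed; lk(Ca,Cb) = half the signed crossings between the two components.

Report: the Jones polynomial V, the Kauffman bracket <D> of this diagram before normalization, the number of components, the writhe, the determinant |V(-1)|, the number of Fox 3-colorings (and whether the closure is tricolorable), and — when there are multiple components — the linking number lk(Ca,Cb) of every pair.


V(t) = t^-2 + 2 + t^2
bracket: -A^-11 - 2A^-3 - A^5, w = -1
3 components, writhe -1, over 9 crossings
lk(C1,C2) = +1
linking number lk(C1,C3) = 0
lk(C2,C3): -1
det 4, colorings 3 of 3^9 — not tricolorable
observation: summing lk over 3 pairs gives 0


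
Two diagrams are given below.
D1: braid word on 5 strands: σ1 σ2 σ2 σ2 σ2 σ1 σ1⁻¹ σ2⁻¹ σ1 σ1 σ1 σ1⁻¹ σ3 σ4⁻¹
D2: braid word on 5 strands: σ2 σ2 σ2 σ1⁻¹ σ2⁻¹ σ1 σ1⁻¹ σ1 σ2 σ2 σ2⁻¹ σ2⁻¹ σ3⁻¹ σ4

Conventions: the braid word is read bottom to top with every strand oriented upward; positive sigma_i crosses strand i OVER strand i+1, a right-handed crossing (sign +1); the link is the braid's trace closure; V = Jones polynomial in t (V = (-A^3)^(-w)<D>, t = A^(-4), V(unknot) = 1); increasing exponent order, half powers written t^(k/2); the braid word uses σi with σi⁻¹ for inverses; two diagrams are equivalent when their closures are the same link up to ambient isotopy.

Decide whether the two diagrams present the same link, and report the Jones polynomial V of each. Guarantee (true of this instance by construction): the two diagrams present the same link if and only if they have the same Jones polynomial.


same link: no
V(D1) = t^2 + 2t^4 - 2t^5 + t^6 - 2t^7 + t^8  [14 crossings, <D> = A^-14 - 2A^-10 + A^-6 - 2A^-2 + 2A^2 + A^10, w = +6]
V(D2) = t + t^3 - t^4  [14 crossings, <D> = -A^-10 + A^-6 + A^2, w = +2]
insight: V(t) takes 2 values over 2 diagrams, fixing the grouping


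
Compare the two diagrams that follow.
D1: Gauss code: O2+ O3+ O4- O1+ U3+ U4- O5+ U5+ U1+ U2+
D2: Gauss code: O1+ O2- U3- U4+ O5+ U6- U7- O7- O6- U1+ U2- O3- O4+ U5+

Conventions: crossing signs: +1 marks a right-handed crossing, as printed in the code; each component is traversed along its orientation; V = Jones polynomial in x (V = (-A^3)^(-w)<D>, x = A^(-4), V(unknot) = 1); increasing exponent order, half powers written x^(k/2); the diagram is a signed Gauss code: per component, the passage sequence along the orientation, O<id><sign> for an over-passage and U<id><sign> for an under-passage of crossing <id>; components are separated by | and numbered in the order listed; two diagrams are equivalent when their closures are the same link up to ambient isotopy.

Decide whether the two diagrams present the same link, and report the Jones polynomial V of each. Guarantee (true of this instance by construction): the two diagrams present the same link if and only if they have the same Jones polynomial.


equivalent: yes
D1 (bracket -A^9; 5 crossings at w = +3): V = 1
V(D2) = 1  (w -1, c 7, <D> = -A^-3)
key observation: Reidemeister moves carry D1 (5 crossings) to D2 (7)


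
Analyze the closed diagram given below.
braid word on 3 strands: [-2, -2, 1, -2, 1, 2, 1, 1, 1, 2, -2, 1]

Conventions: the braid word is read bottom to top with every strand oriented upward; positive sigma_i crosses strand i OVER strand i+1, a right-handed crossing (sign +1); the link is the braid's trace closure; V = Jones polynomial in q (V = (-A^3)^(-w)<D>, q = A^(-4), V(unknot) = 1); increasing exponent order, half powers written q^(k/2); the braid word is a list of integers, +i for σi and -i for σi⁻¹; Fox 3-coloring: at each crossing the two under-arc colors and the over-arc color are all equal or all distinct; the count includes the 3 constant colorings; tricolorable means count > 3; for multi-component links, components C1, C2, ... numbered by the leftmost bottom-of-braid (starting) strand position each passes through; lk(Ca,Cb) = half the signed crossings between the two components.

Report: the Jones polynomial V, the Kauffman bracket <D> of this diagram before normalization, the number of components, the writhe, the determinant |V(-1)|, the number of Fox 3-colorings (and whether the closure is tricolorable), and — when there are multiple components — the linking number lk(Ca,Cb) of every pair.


V = q - q^2 + 2q^3 - q^4 + q^5 - q^6
<D> = -A^-12 + A^-8 - A^-4 + 2 - A^4 + A^8 (w = +4)
1 component over 12 crossings, w = +4
3 Fox colorings among 3^12, |V(-1)| = 7: not tricolorable
why: V spans 5 powers of q: at least 5 crossings in any diagram


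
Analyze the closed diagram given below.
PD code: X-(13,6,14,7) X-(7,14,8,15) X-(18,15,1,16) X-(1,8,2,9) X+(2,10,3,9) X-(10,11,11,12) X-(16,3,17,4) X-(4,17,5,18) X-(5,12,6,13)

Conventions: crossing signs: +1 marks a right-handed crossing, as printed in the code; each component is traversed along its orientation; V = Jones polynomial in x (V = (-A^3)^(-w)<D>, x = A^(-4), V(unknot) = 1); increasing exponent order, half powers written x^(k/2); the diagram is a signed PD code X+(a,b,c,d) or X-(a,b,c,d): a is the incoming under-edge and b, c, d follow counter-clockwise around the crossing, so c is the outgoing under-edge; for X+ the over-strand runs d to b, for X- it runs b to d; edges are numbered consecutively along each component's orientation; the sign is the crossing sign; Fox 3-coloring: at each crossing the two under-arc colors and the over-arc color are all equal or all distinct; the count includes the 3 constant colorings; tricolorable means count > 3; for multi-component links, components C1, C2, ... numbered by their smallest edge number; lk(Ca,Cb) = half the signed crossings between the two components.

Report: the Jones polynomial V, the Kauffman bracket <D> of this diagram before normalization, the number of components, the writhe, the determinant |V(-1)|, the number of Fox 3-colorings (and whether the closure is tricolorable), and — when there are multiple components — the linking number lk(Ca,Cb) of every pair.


V = x^-8 - 2x^-7 + x^-6 - 2x^-5 + 2x^-4 + x^-2
<D> = -A^-13 - 2A^-5 + 2A^-1 - A^3 + 2A^7 - A^11 (w = -7)
1 component over 9 crossings, w = -7
27 Fox colorings among 3^9, |V(-1)| = 9: tricolorable
why: the span of V is 6, forcing >= 6 crossings in any diagram
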